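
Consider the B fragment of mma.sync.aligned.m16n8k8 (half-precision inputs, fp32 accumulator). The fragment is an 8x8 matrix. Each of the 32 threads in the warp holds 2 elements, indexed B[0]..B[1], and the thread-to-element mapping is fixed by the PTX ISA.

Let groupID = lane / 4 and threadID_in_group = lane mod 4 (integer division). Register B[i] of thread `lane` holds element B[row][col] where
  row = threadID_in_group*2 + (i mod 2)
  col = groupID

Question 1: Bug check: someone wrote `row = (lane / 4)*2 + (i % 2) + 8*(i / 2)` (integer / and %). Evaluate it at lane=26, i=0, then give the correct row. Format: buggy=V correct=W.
`(lane / 4)*2 + (i % 2) + 8*(i / 2)`[26,0]->12
lane 26->26/4=6, 26 mod 4=2
i=0  r:2·2+0->4  c:6
row: 12 vs 4

buggy=12 correct=4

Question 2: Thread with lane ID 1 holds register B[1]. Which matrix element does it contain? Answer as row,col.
3,0

lane 1: G=0 (1/4), T=1 (1%4)
i=1: r=1*2+1=3, c=G=0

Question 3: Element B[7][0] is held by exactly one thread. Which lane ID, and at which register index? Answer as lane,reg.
3,1

c:0=>grp=0  r:7=>tig=3,lo=1
L=0*4+3=3  i=1=1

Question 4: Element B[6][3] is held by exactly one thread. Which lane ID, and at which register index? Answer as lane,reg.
15,0

c:3=>grp=3  r:6=>tig=3,lo=0
L=3*4+3=15  i=0=0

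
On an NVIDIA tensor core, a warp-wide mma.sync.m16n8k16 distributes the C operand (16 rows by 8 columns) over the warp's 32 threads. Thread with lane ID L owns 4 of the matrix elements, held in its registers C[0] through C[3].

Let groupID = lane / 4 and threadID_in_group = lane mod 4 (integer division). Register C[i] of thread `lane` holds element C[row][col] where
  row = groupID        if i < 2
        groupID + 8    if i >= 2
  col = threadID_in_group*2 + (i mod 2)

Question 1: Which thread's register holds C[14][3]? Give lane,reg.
25,3

r=14->g=6,rb=1  c=3->t=1,b0=1
L=6*4+1=25  i=1*2+1=3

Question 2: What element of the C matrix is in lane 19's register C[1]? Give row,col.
lane 19: gid=4 (19/4), tid=3 (19%4)
i=1: r=4+0=4, c=3*2+1=7

4,7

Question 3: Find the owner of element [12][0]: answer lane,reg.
r=12->g=4,rb=1  c=0->t=0,b0=0
L=4*4+0=16  i=1*2+0=2

16,2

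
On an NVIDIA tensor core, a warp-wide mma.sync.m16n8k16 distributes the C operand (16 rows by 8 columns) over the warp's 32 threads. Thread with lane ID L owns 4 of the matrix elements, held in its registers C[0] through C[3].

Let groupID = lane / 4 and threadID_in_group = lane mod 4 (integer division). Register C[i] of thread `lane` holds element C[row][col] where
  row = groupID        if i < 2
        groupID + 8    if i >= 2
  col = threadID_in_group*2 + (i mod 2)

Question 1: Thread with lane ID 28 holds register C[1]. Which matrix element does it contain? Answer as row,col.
7,1

28: G=7,T=0
[1] (7+0,0*2+1) = (7,1)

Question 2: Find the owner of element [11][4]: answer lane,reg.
14,2

r=11⇒gr=3,Rb=1  c=4⇒th=2,odd=0
L=3*4+2=14  i=1*2+0=2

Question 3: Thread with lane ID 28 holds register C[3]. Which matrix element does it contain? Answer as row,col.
lane 28->28/4=7, 28 mod 4=0
i=3  r:7+8->15  c:2·0+1->1

15,1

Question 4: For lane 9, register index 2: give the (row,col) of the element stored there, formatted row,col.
10,2

L=9->g=9>>2=2, t=9&3=1
[2]->row 2+8=10  col 1·2+0=2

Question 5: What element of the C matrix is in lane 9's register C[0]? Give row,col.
2,2

L=9->gid=9>>2=2, tid=9&3=1
[0]->row 2+0=2  col 1·2+0=2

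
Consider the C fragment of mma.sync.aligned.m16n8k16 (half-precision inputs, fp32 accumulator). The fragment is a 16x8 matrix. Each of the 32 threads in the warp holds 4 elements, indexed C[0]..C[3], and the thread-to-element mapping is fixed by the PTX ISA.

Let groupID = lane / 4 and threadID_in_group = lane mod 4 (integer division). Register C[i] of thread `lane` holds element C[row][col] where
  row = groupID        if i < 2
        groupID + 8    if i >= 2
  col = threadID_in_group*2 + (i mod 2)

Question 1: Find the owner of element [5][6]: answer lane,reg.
23,0

r=5→G=5,rhi=0  c=6→T=3,p=0
L=5*4+3=23  i=0*2+0=0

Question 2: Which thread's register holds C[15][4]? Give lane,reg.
30,2

r:15=>grp=7,rB=1  c:4=>tig=2,lo=0
L=7*4+2=30  i=1*2+0=2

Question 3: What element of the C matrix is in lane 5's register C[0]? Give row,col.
1,2

L=5->g=5>>2=1, t=5&3=1
[0]->row 1+0=1  col 1·2+0=2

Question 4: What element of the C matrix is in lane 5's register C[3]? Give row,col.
lane 5->5/4=1, 5 mod 4=1
i=3  r:1+8->9  c:2·1+1->3

9,3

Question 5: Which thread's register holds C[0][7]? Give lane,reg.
r=0->g=0,rb=0  c=7->t=3,b0=1
L=0*4+3=3  i=0*2+1=1

3,1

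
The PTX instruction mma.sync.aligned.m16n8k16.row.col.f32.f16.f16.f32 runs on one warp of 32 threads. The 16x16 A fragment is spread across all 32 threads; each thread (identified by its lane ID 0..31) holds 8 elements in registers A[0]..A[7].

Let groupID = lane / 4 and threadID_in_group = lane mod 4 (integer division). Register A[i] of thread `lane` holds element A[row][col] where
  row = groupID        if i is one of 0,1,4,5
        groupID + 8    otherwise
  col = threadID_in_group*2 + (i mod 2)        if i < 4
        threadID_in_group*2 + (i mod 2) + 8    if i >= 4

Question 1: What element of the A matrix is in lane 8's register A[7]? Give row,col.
lane 8: G=2 (8/4), T=0 (8%4)
i=7: r=2+8=10, c=0*2+1+8=9

10,9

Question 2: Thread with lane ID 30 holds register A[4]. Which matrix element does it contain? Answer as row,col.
7,12

L=30⇒gr=30>>2=7, th=30&3=2
[4]⇒row 7+0=7  col 2·2+0+8=12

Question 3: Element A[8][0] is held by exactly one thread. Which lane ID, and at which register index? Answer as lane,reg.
r: 8->gid=0,r8=1  c: 0->c8=0,tid=0,i&1=0
L=0*4+0=0  i=0*4+1*2+0=2

0,2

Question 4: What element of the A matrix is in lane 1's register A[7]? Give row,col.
8,11

L=1=>grp=1>>2=0, tig=1&3=1
[7]=>row 0+8=8  col 1·2+1+8=11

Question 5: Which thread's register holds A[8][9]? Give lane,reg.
0,7

r=8→G=0,rhi=1  c=9→chi=1,T=0,p=1
L=0*4+0=0  i=1*4+1*2+1=7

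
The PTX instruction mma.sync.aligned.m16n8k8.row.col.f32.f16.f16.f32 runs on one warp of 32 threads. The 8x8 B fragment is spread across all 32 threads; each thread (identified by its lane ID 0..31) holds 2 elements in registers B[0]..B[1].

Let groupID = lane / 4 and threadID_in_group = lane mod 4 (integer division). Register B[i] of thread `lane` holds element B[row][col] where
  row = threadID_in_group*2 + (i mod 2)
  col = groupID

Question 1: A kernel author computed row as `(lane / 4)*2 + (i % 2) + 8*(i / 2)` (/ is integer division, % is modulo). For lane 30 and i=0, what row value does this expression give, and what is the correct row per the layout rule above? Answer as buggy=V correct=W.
`(lane / 4)*2 + (i % 2) + 8*(i / 2)`[30,0]=>14
lane 30=>30/4=7, 30 mod 4=2
i=0  r:2·2+0=>4  c:7
row: 14 vs 4

buggy=14 correct=4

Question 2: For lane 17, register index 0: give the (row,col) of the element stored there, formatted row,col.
L=17⇒gr=17>>2=4, th=17&3=1
[0]⇒row 1·2+0=2  col gr=4

2,4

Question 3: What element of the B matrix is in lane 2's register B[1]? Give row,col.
lane 2->2/4=0, 2 mod 4=2
i=1  r:2·2+1->5  c:0

5,0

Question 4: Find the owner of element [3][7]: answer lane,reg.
c: 7->gid=7  r: 3->tid=1,i&1=1
L=7*4+1=29  i=1=1

29,1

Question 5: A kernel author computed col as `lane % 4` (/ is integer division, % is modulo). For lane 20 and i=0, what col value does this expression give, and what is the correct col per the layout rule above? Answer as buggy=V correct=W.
buggy=0 correct=5

`lane % 4`[20,0]->0
L=20->g=20>>2=5, t=20&3=0
[0]->row 0·2+0=0  col g=5
col: 0 vs 5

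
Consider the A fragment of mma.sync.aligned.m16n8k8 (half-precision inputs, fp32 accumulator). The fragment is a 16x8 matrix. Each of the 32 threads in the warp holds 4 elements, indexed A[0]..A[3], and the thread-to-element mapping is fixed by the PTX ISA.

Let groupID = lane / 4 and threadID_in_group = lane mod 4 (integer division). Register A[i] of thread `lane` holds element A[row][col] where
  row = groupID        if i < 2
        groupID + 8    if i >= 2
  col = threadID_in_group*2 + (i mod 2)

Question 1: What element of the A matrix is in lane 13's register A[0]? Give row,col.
3,2

lane 13⇒13/4=3, 13 mod 4=1
i=0  r:3+0⇒3  c:2·1+0⇒2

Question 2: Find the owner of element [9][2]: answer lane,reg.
5,2

r: 9->gid=1,r8=1  c: 2->tid=1,i&1=0
L=1*4+1=5  i=1*2+0=2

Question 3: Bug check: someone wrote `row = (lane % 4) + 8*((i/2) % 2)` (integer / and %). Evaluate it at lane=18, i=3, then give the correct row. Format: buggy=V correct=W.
`(lane % 4) + 8*((i/2) % 2)`[18,3]=>10
L=18=>grp=18>>2=4, tig=18&3=2
[3]=>row 4+8=12  col 2·2+1=5
row: 10 vs 12

buggy=10 correct=12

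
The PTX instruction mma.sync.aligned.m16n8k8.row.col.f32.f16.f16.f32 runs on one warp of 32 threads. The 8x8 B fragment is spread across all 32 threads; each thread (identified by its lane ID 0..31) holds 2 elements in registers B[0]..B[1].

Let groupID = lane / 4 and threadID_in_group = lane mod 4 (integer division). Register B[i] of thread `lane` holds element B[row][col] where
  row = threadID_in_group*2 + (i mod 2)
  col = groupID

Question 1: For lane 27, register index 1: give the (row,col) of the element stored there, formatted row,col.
7,6

27: G=6,T=3
[1] (3*2+1,6) = (7,6)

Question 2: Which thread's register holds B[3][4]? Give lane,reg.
c:4=>grp=4  r:3=>tig=1,lo=1
L=4*4+1=17  i=1=1

17,1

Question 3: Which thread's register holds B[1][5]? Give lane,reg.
20,1

c:5=>grp=5  r:1=>tig=0,lo=1
L=5*4+0=20  i=1=1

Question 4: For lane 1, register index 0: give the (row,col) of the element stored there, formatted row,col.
L=1->gid=1>>2=0, tid=1&3=1
[0]->row 1·2+0=2  col gid=0

2,0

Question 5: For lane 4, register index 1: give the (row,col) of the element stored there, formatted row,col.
L=4->gid=4>>2=1, tid=4&3=0
[1]->row 0·2+1=1  col gid=1

1,1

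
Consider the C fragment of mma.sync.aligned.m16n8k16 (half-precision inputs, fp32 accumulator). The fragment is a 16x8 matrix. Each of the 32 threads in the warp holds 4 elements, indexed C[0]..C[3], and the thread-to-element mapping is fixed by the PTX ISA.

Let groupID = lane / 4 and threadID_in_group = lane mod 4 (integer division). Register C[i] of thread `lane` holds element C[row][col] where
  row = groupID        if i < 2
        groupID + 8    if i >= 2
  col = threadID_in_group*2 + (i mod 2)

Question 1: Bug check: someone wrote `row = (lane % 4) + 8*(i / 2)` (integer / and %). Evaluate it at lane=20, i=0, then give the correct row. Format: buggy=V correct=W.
`(lane % 4) + 8*(i / 2)`[20,0]⇒0
20: gr=5,th=0
[0] (5+0,0*2+0) = (5,0)
row: 0 vs 5

buggy=0 correct=5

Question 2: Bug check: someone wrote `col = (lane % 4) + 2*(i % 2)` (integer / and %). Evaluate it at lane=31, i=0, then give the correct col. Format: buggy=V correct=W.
`(lane % 4) + 2*(i % 2)`[31,0]->3
lane 31->31/4=7, 31 mod 4=3
i=0  r:7+0->7  c:2·3+0->6
col: 3 vs 6

buggy=3 correct=6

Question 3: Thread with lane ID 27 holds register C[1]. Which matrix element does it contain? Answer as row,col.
6,7

lane 27->27/4=6, 27 mod 4=3
i=1  r:6+0->6  c:2·3+1->7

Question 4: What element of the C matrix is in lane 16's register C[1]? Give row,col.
L=16->gid=16>>2=4, tid=16&3=0
[1]->row 4+0=4  col 0·2+1=1

4,1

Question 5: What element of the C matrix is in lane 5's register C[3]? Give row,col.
9,3

L=5->g=5>>2=1, t=5&3=1
[3]->row 1+8=9  col 1·2+1=3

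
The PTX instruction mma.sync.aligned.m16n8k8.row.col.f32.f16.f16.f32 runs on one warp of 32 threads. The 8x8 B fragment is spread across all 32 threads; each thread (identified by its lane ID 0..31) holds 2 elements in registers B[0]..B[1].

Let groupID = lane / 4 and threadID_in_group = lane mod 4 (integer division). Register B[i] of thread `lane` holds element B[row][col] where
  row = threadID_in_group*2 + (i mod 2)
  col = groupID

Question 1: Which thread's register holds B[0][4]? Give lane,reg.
c=4→G=4  r=0→T=0,p=0
L=4*4+0=16  i=0=0

16,0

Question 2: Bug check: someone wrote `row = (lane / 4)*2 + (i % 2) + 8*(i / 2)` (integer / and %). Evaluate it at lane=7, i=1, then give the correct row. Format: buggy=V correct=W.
`(lane / 4)*2 + (i % 2) + 8*(i / 2)`[7,1]->3
L=7->gid=7>>2=1, tid=7&3=3
[1]->row 3·2+1=7  col gid=1
row: 3 vs 7

buggy=3 correct=7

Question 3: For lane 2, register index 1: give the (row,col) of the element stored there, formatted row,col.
5,0

L=2->gid=2>>2=0, tid=2&3=2
[1]->row 2·2+1=5  col gid=0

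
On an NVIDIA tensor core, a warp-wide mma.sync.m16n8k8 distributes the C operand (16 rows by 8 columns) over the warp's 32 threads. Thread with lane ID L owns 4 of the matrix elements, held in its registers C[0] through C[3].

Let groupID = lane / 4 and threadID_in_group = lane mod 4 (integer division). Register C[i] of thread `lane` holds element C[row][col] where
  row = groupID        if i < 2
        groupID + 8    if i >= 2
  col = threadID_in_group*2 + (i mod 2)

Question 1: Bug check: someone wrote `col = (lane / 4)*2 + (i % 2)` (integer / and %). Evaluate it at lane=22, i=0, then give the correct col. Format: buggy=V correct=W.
`(lane / 4)*2 + (i % 2)`[22,0]→10
L=22→G=22>>2=5, T=22&3=2
[0]→row 5+0=5  col 2·2+0=4
col: 10 vs 4

buggy=10 correct=4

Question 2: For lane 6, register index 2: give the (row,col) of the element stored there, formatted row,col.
lane 6→6/4=1, 6 mod 4=2
i=2  r:1+8→9  c:2·2+0→4

9,4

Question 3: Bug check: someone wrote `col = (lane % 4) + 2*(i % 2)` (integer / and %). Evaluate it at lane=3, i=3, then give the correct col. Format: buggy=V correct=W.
`(lane % 4) + 2*(i % 2)`[3,3]->5
lane 3: gid=0 (3/4), tid=3 (3%4)
i=3: r=0+8=8, c=3*2+1=7
col: 5 vs 7

buggy=5 correct=7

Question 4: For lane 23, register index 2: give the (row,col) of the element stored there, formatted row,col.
lane 23->23/4=5, 23 mod 4=3
i=2  r:5+8->13  c:2·3+0->6

13,6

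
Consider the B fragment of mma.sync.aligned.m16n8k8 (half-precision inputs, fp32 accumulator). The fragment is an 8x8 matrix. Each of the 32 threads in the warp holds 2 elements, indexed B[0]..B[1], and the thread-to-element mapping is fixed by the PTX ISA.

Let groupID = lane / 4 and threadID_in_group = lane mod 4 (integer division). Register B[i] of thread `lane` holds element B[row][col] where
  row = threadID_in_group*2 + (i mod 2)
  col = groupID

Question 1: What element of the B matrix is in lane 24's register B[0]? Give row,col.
lane 24: grp=6 (24/4), tig=0 (24%4)
i=0: r=0*2+0=0, c=grp=6

0,6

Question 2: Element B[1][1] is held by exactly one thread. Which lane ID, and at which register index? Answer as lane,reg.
4,1

c: 1->gid=1  r: 1->tid=0,i&1=1
L=1*4+0=4  i=1=1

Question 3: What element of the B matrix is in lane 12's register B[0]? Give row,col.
12: gid=3,tid=0
[0] (0*2+0,3) = (0,3)

0,3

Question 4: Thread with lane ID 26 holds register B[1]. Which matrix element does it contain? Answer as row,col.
5,6

lane 26: G=6 (26/4), T=2 (26%4)
i=1: r=2*2+1=5, c=G=6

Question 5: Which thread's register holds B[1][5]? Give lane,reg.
20,1

c=5->g=5  r=1->t=0,b0=1
L=5*4+0=20  i=1=1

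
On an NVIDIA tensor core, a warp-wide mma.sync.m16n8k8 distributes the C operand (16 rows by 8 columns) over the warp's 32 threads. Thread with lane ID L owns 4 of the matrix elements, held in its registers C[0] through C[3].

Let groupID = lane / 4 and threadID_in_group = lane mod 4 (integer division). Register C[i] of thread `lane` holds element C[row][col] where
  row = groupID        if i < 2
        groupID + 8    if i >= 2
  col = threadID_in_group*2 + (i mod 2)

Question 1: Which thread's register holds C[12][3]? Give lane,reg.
r=12->g=4,rb=1  c=3->t=1,b0=1
L=4*4+1=17  i=1*2+1=3

17,3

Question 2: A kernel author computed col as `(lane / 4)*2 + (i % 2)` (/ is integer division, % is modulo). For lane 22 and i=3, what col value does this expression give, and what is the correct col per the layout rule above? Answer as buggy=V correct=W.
`(lane / 4)*2 + (i % 2)`[22,3]→11
lane 22→22/4=5, 22 mod 4=2
i=3  r:5+8→13  c:2·2+1→5
col: 11 vs 5

buggy=11 correct=5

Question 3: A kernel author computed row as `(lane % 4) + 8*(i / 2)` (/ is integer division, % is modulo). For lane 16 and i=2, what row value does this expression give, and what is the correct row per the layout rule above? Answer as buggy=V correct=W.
buggy=8 correct=12

`(lane % 4) + 8*(i / 2)`[16,2]->8
lane 16: gid=4 (16/4), tid=0 (16%4)
i=2: r=4+8=12, c=0*2+0=0
row: 8 vs 12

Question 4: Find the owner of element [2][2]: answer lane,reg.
r=2->g=2,rb=0  c=2->t=1,b0=0
L=2*4+1=9  i=0*2+0=0

9,0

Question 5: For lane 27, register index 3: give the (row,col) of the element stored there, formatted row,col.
14,7

lane 27->27/4=6, 27 mod 4=3
i=3  r:6+8->14  c:2·3+1->7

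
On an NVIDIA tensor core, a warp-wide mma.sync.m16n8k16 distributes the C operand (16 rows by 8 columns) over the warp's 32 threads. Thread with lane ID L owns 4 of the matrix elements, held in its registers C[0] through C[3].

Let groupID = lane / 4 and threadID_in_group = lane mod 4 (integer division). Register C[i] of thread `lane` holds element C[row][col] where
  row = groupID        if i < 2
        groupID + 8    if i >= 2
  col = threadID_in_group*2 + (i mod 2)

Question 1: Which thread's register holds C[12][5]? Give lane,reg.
r:12=>grp=4,rB=1  c:5=>tig=2,lo=1
L=4*4+2=18  i=1*2+1=3

18,3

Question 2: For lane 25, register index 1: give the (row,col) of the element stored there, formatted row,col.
6,3

L=25→G=25>>2=6, T=25&3=1
[1]→row 6+0=6  col 1·2+1=3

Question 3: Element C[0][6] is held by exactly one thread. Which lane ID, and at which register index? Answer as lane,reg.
3,0

r:0=>grp=0,rB=0  c:6=>tig=3,lo=0
L=0*4+3=3  i=0*2+0=0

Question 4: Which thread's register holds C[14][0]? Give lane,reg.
r=14→G=6,rhi=1  c=0→T=0,p=0
L=6*4+0=24  i=1*2+0=2

24,2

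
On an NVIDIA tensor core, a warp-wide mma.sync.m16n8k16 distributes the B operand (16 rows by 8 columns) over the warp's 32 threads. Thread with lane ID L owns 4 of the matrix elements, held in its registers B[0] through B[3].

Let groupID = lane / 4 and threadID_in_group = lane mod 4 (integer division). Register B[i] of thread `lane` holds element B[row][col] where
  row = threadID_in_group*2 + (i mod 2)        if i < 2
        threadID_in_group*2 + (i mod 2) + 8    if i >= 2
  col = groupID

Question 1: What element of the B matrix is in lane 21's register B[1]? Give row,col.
3,5

L=21->g=21>>2=5, t=21&3=1
[1]->row 1·2+1+0=3  col g=5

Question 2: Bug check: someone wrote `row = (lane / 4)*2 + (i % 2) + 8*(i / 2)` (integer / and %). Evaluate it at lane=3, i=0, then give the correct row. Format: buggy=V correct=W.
buggy=0 correct=6

`(lane / 4)*2 + (i % 2) + 8*(i / 2)`[3,0]->0
lane 3: gid=0 (3/4), tid=3 (3%4)
i=0: r=3*2+0+0=6, c=gid=0
row: 0 vs 6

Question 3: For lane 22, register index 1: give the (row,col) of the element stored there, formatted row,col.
L=22=>grp=22>>2=5, tig=22&3=2
[1]=>row 2·2+1+0=5  col grp=5

5,5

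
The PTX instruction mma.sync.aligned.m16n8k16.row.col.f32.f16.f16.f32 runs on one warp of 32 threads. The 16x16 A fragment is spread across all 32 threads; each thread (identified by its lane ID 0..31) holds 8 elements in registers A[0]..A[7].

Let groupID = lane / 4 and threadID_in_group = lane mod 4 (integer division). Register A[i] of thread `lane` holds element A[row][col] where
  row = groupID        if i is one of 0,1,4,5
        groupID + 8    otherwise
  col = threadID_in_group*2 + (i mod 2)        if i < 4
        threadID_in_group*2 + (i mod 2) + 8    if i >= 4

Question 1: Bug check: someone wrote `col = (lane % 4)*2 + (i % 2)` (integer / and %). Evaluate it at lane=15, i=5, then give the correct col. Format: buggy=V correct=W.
`(lane % 4)*2 + (i % 2)`[15,5]=>7
L=15=>grp=15>>2=3, tig=15&3=3
[5]=>row 3+0=3  col 3·2+1+8=15
col: 7 vs 15

buggy=7 correct=15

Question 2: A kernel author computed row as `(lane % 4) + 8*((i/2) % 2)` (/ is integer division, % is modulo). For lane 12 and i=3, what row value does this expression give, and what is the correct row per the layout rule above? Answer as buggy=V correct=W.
`(lane % 4) + 8*((i/2) % 2)`[12,3]->8
L=12->gid=12>>2=3, tid=12&3=0
[3]->row 3+8=11  col 0·2+1+0=1
row: 8 vs 11

buggy=8 correct=11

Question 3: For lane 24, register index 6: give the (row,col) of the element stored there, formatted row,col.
14,8

lane 24=>24/4=6, 24 mod 4=0
i=6  r:6+8=>14  c:2·0+0+8=>8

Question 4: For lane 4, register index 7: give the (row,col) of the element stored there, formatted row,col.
9,9

lane 4: gid=1 (4/4), tid=0 (4%4)
i=7: r=1+8=9, c=0*2+1+8=9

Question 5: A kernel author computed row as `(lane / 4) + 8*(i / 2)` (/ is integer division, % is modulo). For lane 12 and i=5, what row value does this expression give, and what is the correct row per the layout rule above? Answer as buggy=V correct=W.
`(lane / 4) + 8*(i / 2)`[12,5]->19
lane 12->12/4=3, 12 mod 4=0
i=5  r:3+0->3  c:2·0+1+8->9
row: 19 vs 3

buggy=19 correct=3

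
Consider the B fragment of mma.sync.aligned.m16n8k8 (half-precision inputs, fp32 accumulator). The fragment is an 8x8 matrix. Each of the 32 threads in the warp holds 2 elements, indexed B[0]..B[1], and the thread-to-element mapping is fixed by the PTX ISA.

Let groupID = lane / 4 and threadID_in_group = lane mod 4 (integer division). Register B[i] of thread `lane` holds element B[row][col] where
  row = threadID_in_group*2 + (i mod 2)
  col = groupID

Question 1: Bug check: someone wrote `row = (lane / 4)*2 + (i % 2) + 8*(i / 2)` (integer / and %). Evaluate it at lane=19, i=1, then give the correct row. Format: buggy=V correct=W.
buggy=9 correct=7

`(lane / 4)*2 + (i % 2) + 8*(i / 2)`[19,1]⇒9
lane 19⇒19/4=4, 19 mod 4=3
i=1  r:2·3+1⇒7  c:4
row: 9 vs 7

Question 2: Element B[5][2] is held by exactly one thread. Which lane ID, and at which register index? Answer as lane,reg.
c=2->g=2  r=5->t=2,b0=1
L=2*4+2=10  i=1=1

10,1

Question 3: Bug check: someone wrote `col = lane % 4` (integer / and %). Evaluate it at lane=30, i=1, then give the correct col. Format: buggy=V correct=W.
buggy=2 correct=7

`lane % 4`[30,1]->2
30: gid=7,tid=2
[1] (2*2+1,7) = (5,7)
col: 2 vs 7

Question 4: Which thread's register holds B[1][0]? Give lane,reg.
0,1

c: 0->gid=0  r: 1->tid=0,i&1=1
L=0*4+0=0  i=1=1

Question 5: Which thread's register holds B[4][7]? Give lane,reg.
30,0

c:7=>grp=7  r:4=>tig=2,lo=0
L=7*4+2=30  i=0=0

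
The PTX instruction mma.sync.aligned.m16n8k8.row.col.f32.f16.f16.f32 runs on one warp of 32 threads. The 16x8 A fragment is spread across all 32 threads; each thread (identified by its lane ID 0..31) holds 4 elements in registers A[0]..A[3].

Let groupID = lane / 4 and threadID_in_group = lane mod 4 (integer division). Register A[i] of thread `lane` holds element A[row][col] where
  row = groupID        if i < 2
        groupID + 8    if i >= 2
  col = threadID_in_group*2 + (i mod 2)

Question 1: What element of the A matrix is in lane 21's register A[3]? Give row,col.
21: G=5,T=1
[3] (5+8,1*2+1) = (13,3)

13,3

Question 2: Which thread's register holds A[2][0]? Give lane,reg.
8,0

r: 2->gid=2,r8=0  c: 0->tid=0,i&1=0
L=2*4+0=8  i=0*2+0=0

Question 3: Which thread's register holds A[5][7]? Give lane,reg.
23,1

r: 5->gid=5,r8=0  c: 7->tid=3,i&1=1
L=5*4+3=23  i=0*2+1=1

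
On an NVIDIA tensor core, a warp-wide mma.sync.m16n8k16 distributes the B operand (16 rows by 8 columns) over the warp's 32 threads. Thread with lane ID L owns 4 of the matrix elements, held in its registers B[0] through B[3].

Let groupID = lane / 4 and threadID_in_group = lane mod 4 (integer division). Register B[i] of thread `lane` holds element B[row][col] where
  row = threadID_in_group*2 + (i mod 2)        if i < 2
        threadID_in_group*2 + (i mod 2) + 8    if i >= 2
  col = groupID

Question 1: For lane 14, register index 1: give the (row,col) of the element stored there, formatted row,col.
lane 14: g=3 (14/4), t=2 (14%4)
i=1: r=2*2+1+0=5, c=g=3

5,3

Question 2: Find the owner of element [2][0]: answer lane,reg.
c: 0->gid=0  r: 2->r8=0,tid=1,i&1=0
L=0*4+1=1  i=0*2+0=0

1,0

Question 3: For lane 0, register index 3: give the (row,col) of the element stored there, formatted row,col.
9,0

lane 0: G=0 (0/4), T=0 (0%4)
i=3: r=0*2+1+8=9, c=G=0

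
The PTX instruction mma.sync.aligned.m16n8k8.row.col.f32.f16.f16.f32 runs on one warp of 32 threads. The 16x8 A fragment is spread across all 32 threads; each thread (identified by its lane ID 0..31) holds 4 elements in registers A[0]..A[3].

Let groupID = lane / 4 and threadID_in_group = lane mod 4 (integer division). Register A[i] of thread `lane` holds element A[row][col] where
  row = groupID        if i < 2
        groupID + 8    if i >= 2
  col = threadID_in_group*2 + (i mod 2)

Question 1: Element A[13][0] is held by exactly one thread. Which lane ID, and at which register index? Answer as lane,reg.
20,2

r:13=>grp=5,rB=1  c:0=>tig=0,lo=0
L=5*4+0=20  i=1*2+0=2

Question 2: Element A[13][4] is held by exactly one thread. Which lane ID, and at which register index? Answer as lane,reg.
22,2

r=13->g=5,rb=1  c=4->t=2,b0=0
L=5*4+2=22  i=1*2+0=2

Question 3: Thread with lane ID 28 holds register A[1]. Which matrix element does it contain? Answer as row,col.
7,1

lane 28->28/4=7, 28 mod 4=0
i=1  r:7+0->7  c:2·0+1->1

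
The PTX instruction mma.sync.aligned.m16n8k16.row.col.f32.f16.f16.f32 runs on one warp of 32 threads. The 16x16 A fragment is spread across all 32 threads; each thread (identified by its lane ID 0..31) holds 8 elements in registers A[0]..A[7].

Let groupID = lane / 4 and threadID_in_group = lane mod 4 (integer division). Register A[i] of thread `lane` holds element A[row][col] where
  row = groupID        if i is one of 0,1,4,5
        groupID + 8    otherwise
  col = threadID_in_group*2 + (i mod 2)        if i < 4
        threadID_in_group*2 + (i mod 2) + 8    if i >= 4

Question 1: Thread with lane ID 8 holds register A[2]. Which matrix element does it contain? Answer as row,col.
lane 8⇒8/4=2, 8 mod 4=0
i=2  r:2+8⇒10  c:2·0+0+0⇒0

10,0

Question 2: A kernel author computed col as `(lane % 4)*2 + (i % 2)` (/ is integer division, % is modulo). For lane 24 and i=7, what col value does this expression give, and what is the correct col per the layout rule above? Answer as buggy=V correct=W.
buggy=1 correct=9

`(lane % 4)*2 + (i % 2)`[24,7]=>1
lane 24=>24/4=6, 24 mod 4=0
i=7  r:6+8=>14  c:2·0+1+8=>9
col: 1 vs 9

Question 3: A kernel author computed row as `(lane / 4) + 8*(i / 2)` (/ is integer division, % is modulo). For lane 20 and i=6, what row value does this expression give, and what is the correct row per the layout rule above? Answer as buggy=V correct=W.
buggy=29 correct=13

`(lane / 4) + 8*(i / 2)`[20,6]→29
20: G=5,T=0
[6] (5+8,0*2+0+8) = (13,8)
row: 29 vs 13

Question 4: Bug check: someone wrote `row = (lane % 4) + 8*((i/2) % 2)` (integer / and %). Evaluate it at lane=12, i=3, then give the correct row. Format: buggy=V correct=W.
buggy=8 correct=11

`(lane % 4) + 8*((i/2) % 2)`[12,3]→8
lane 12→12/4=3, 12 mod 4=0
i=3  r:3+8→11  c:2·0+1+0→1
row: 8 vs 11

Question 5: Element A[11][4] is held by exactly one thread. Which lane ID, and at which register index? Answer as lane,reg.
14,2

r: 11->gid=3,r8=1  c: 4->c8=0,tid=2,i&1=0
L=3*4+2=14  i=0*4+1*2+0=2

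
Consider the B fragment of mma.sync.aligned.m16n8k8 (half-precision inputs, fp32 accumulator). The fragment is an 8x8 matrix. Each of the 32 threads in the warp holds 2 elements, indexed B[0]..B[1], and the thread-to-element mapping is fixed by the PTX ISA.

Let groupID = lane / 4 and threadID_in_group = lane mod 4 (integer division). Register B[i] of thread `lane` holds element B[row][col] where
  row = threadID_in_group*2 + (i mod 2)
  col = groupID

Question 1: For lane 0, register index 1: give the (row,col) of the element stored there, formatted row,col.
1,0

L=0->gid=0>>2=0, tid=0&3=0
[1]->row 0·2+1=1  col gid=0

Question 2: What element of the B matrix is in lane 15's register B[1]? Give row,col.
L=15->gid=15>>2=3, tid=15&3=3
[1]->row 3·2+1=7  col gid=3

7,3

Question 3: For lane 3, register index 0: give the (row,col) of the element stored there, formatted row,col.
6,0

3: g=0,t=3
[0] (3*2+0,0) = (6,0)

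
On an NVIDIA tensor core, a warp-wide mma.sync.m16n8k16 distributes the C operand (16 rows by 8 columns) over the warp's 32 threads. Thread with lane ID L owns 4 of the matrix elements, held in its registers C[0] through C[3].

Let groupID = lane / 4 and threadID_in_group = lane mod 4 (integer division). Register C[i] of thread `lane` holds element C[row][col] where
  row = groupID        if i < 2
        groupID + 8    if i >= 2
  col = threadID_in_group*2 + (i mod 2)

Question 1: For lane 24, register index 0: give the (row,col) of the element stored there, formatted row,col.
6,0

L=24=>grp=24>>2=6, tig=24&3=0
[0]=>row 6+0=6  col 0·2+0=0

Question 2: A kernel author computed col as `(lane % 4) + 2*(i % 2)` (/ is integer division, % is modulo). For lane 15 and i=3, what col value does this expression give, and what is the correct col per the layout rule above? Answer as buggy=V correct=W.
buggy=5 correct=7

`(lane % 4) + 2*(i % 2)`[15,3]->5
L=15->gid=15>>2=3, tid=15&3=3
[3]->row 3+8=11  col 3·2+1=7
col: 5 vs 7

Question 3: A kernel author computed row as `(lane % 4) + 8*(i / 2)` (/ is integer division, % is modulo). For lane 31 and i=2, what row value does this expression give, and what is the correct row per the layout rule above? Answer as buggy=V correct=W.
`(lane % 4) + 8*(i / 2)`[31,2]→11
L=31→G=31>>2=7, T=31&3=3
[2]→row 7+8=15  col 3·2+0=6
row: 11 vs 15

buggy=11 correct=15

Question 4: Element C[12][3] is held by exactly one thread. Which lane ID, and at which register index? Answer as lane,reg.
17,3

r=12→G=4,rhi=1  c=3→T=1,p=1
L=4*4+1=17  i=1*2+1=3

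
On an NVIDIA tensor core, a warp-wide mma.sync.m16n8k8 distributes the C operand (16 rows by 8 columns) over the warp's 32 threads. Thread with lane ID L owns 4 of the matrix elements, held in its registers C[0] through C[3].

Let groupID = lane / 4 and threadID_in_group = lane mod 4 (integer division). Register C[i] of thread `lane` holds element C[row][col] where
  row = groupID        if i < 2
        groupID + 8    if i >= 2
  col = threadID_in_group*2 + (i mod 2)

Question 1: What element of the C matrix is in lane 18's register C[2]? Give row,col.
lane 18→18/4=4, 18 mod 4=2
i=2  r:4+8→12  c:2·2+0→4

12,4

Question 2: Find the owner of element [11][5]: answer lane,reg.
14,3

r=11→G=3,rhi=1  c=5→T=2,p=1
L=3*4+2=14  i=1*2+1=3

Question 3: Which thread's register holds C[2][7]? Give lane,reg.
11,1

r=2⇒gr=2,Rb=0  c=7⇒th=3,odd=1
L=2*4+3=11  i=0*2+1=1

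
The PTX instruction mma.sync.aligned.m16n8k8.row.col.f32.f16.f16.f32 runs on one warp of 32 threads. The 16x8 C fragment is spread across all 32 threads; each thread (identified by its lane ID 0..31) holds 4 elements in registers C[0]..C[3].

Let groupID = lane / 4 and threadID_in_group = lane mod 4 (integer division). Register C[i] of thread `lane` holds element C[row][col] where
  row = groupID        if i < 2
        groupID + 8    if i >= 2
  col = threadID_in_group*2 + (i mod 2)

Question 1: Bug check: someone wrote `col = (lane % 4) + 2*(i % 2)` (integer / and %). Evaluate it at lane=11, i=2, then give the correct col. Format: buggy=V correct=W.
`(lane % 4) + 2*(i % 2)`[11,2]⇒3
lane 11: gr=2 (11/4), th=3 (11%4)
i=2: r=2+8=10, c=3*2+0=6
col: 3 vs 6

buggy=3 correct=6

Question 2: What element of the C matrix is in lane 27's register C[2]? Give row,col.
L=27->gid=27>>2=6, tid=27&3=3
[2]->row 6+8=14  col 3·2+0=6

14,6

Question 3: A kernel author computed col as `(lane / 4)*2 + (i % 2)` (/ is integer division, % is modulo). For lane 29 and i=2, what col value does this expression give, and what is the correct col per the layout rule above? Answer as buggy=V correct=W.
buggy=14 correct=2

`(lane / 4)*2 + (i % 2)`[29,2]->14
lane 29: gid=7 (29/4), tid=1 (29%4)
i=2: r=7+8=15, c=1*2+0=2
col: 14 vs 2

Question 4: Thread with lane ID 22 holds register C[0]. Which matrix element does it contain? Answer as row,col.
22: g=5,t=2
[0] (5+0,2*2+0) = (5,4)

5,4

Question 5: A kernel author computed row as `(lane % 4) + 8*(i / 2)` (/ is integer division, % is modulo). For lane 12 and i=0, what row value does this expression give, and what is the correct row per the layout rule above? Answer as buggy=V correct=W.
`(lane % 4) + 8*(i / 2)`[12,0]->0
12: g=3,t=0
[0] (3+0,0*2+0) = (3,0)
row: 0 vs 3

buggy=0 correct=3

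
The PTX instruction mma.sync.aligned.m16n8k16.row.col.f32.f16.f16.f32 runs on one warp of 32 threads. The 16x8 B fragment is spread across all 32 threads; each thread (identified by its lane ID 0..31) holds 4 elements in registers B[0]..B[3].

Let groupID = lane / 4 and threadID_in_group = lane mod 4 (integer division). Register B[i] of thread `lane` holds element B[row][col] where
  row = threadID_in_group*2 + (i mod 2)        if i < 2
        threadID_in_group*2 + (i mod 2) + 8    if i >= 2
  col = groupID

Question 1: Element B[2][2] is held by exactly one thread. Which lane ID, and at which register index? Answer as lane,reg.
c=2->g=2  r=2->rb=0,t=1,b0=0
L=2*4+1=9  i=0*2+0=0

9,0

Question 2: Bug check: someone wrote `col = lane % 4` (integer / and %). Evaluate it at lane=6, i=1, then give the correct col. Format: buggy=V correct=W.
`lane % 4`[6,1]⇒2
lane 6⇒6/4=1, 6 mod 4=2
i=1  r:2·2+1+0⇒5  c:1
col: 2 vs 1

buggy=2 correct=1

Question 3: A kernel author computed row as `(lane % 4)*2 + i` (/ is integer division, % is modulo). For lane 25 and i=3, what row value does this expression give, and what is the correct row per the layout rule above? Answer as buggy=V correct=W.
buggy=5 correct=11

`(lane % 4)*2 + i`[25,3]->5
L=25->g=25>>2=6, t=25&3=1
[3]->row 1·2+1+8=11  col g=6
row: 5 vs 11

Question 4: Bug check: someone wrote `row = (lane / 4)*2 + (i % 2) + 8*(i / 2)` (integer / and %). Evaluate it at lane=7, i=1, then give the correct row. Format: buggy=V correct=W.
`(lane / 4)*2 + (i % 2) + 8*(i / 2)`[7,1]->3
7: g=1,t=3
[1] (3*2+1+0,1) = (7,1)
row: 3 vs 7

buggy=3 correct=7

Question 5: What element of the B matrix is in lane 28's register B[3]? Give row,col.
L=28->gid=28>>2=7, tid=28&3=0
[3]->row 0·2+1+8=9  col gid=7

9,7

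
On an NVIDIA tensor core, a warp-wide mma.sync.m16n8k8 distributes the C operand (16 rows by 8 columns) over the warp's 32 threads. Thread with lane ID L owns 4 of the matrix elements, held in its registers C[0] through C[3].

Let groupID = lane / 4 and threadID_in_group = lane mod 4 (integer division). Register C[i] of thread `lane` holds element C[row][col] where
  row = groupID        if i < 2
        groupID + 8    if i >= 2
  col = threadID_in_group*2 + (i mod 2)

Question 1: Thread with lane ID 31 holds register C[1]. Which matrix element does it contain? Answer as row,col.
L=31=>grp=31>>2=7, tig=31&3=3
[1]=>row 7+0=7  col 3·2+1=7

7,7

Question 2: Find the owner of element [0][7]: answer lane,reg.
r:0=>grp=0,rB=0  c:7=>tig=3,lo=1
L=0*4+3=3  i=0*2+1=1

3,1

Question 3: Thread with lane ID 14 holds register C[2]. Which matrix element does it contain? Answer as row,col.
11,4

14: gid=3,tid=2
[2] (3+8,2*2+0) = (11,4)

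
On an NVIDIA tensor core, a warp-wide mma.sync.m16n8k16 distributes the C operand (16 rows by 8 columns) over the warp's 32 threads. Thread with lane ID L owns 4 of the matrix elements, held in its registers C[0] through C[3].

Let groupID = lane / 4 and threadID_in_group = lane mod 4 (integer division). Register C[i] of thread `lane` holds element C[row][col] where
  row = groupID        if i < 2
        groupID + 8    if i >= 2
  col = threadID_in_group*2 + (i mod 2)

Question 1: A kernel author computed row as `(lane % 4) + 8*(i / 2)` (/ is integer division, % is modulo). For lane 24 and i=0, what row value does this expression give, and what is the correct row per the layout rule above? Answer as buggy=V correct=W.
buggy=0 correct=6

`(lane % 4) + 8*(i / 2)`[24,0]=>0
24: grp=6,tig=0
[0] (6+0,0*2+0) = (6,0)
row: 0 vs 6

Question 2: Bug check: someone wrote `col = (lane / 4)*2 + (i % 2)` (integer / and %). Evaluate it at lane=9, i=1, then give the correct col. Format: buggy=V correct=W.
buggy=5 correct=3

`(lane / 4)*2 + (i % 2)`[9,1]=>5
lane 9: grp=2 (9/4), tig=1 (9%4)
i=1: r=2+0=2, c=1*2+1=3
col: 5 vs 3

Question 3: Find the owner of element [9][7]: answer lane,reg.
r: 9->gid=1,r8=1  c: 7->tid=3,i&1=1
L=1*4+3=7  i=1*2+1=3

7,3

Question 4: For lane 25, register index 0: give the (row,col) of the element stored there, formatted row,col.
L=25=>grp=25>>2=6, tig=25&3=1
[0]=>row 6+0=6  col 1·2+0=2

6,2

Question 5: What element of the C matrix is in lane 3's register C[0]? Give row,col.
0,6

lane 3->3/4=0, 3 mod 4=3
i=0  r:0+0->0  c:2·3+0->6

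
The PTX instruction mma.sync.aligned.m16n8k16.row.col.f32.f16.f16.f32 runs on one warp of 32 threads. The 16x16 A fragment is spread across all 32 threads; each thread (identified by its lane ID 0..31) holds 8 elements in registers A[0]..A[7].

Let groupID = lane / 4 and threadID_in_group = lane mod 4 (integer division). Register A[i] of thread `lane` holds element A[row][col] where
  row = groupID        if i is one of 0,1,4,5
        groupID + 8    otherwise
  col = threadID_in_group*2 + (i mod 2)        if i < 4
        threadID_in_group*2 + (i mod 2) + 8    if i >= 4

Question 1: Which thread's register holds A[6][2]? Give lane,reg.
r=6->g=6,rb=0  c=2->cb=0,t=1,b0=0
L=6*4+1=25  i=0*4+0*2+0=0

25,0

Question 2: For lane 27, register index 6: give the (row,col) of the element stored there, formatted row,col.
14,14

27: G=6,T=3
[6] (6+8,3*2+0+8) = (14,14)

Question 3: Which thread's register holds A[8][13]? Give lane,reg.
2,7

r:8=>grp=0,rB=1  c:13=>cB=1,tig=2,lo=1
L=0*4+2=2  i=1*4+1*2+1=7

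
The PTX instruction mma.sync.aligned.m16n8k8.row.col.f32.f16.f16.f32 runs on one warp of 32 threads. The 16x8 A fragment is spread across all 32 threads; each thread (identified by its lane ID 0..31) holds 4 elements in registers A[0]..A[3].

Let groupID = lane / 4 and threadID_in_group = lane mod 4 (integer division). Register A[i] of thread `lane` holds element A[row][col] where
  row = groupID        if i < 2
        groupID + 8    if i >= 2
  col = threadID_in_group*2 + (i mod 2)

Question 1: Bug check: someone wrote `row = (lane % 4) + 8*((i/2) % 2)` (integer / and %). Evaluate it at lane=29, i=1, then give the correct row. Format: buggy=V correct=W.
`(lane % 4) + 8*((i/2) % 2)`[29,1]=>1
lane 29=>29/4=7, 29 mod 4=1
i=1  r:7+0=>7  c:2·1+1=>3
row: 1 vs 7

buggy=1 correct=7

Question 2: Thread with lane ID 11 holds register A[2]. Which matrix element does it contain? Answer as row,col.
10,6

lane 11: g=2 (11/4), t=3 (11%4)
i=2: r=2+8=10, c=3*2+0=6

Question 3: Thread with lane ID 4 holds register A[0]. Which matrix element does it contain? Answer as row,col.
1,0

lane 4: grp=1 (4/4), tig=0 (4%4)
i=0: r=1+0=1, c=0*2+0=0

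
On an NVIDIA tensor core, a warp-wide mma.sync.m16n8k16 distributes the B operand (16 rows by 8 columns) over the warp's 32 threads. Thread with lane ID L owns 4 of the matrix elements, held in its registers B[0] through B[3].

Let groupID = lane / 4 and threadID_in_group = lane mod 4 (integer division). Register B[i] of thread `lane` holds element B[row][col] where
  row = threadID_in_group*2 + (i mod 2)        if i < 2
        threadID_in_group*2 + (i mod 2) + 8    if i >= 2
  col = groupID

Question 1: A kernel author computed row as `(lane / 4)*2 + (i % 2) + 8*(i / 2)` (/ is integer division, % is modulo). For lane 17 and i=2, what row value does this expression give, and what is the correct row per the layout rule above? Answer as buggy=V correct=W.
buggy=16 correct=10

`(lane / 4)*2 + (i % 2) + 8*(i / 2)`[17,2]→16
17: G=4,T=1
[2] (1*2+0+8,4) = (10,4)
row: 16 vs 10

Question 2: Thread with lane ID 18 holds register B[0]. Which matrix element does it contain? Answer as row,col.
4,4

lane 18⇒18/4=4, 18 mod 4=2
i=0  r:2·2+0+0⇒4  c:4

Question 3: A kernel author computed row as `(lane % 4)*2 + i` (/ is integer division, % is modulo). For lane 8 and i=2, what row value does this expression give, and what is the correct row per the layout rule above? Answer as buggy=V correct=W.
buggy=2 correct=8

`(lane % 4)*2 + i`[8,2]->2
lane 8: g=2 (8/4), t=0 (8%4)
i=2: r=0*2+0+8=8, c=g=2
row: 2 vs 8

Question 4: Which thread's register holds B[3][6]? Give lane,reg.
c=6→G=6  r=3→rhi=0,T=1,p=1
L=6*4+1=25  i=0*2+1=1

25,1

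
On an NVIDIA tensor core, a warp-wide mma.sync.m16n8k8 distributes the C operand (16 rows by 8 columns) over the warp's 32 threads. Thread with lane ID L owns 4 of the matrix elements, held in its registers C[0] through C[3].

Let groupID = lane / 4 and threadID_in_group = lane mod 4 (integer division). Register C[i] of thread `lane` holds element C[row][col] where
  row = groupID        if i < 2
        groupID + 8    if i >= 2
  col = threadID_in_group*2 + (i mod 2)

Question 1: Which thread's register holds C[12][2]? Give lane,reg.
17,2

r:12=>grp=4,rB=1  c:2=>tig=1,lo=0
L=4*4+1=17  i=1*2+0=2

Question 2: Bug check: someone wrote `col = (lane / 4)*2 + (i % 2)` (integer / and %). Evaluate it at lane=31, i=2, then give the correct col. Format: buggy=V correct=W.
`(lane / 4)*2 + (i % 2)`[31,2]⇒14
31: gr=7,th=3
[2] (7+8,3*2+0) = (15,6)
col: 14 vs 6

buggy=14 correct=6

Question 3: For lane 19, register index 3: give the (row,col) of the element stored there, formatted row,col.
lane 19: g=4 (19/4), t=3 (19%4)
i=3: r=4+8=12, c=3*2+1=7

12,7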